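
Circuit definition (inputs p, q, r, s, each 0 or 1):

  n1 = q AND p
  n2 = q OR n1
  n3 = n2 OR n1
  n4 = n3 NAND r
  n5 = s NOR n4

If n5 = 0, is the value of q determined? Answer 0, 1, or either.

Both values of q occur among assignments with n5 = 0:
  q=0: p=0, q=0, r=0, s=0
  q=1: p=0, q=1, r=0, s=0

either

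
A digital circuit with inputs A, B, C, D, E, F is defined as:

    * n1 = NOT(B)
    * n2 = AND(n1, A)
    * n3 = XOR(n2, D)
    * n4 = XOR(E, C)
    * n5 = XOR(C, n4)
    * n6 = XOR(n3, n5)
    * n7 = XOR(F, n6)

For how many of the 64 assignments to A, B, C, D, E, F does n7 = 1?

32

n7 = XOR(F, n6) must be 1, so F and n6 differ.
Enumerating the 64 input combinations, 32 give n7 = 1 and 32 give n7 = 0.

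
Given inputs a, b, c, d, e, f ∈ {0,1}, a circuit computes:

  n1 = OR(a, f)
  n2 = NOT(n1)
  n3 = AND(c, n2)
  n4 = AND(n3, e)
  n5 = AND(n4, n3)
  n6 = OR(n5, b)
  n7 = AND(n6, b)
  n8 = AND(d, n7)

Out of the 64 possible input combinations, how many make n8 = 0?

n8 = AND(d, n7) must be 0, so at least one of d, n7 is 0.
Enumerating the 64 input combinations, 48 give n8 = 0 and 16 give n8 = 1.

48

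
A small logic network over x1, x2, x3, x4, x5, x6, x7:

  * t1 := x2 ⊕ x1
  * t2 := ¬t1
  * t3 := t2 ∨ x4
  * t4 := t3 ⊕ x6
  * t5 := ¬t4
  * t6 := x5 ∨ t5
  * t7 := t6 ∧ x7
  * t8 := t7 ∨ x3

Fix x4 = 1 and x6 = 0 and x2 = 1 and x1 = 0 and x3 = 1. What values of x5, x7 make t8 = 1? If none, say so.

t8 = t7 ∨ x3 must be 1, so at least one of t7, x3 is 1.
Check with x4 = 1 and x6 = 0 and x2 = 1 and x1 = 0 and x3 = 1 and x5=1, x7=0:
t1 = x2 ⊕ x1 = 1 ⊕ 0 = 1
t2 = ¬t1 = ¬1 = 0
t3 = t2 ∨ x4 = 0 ∨ 1 = 1
t4 = t3 ⊕ x6 = 1 ⊕ 0 = 1
t5 = ¬t4 = ¬1 = 0
t6 = x5 ∨ t5 = 1 ∨ 0 = 1
t7 = t6 ∧ x7 = 1 ∧ 0 = 0
t8 = t7 ∨ x3 = 0 ∨ 1 = 1
So t8 = 1.

x5=1, x7=0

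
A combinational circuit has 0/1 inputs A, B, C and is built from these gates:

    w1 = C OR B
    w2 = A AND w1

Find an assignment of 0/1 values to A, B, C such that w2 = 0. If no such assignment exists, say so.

A=0, B=0, C=1

w2 = A AND w1 must be 0, so at least one of A, w1 is 0.
Check with A=0, B=0, C=1:
w1 = C OR B = 1 OR 0 = 1
w2 = A AND w1 = 0 AND 1 = 0
So w2 = 0 as required.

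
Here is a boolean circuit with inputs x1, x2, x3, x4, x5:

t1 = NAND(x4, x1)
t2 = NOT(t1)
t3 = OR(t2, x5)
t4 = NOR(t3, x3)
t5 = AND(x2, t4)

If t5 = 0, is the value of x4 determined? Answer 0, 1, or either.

Both values of x4 occur among assignments with t5 = 0:
  x4=0: x1=0, x2=0, x3=0, x4=0, x5=0
  x4=1: x1=0, x2=0, x3=0, x4=1, x5=0

either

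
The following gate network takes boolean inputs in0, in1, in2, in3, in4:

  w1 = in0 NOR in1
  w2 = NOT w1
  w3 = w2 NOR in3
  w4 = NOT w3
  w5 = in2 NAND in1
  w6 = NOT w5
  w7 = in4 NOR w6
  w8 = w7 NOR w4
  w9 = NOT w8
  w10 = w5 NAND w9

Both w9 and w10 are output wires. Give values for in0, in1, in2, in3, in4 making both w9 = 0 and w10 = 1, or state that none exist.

Check with in0=0, in1=0, in2=1, in3=0, in4=1:
w1 = in0 NOR in1 = 0 NOR 0 = 1
w2 = NOT w1 = NOT 1 = 0
w3 = w2 NOR in3 = 0 NOR 0 = 1
w4 = NOT w3 = NOT 1 = 0
w5 = in2 NAND in1 = 1 NAND 0 = 1
w6 = NOT w5 = NOT 1 = 0
w7 = in4 NOR w6 = 1 NOR 0 = 0
w8 = w7 NOR w4 = 0 NOR 0 = 1
w9 = NOT w8 = NOT 1 = 0
w10 = w5 NAND w9 = 1 NAND 0 = 1
So w9 = 0 and w10 = 1.

in0=0, in1=0, in2=1, in3=0, in4=1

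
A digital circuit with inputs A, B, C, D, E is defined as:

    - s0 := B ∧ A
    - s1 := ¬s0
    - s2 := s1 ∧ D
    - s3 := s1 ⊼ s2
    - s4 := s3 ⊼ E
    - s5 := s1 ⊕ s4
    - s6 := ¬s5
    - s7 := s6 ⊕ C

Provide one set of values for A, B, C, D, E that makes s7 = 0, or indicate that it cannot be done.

A=1 B=1 C=0 D=0 E=0

s7 = s6 ⊕ C must be 0, so s6 and C are equal.
Check with A=1 B=1 C=0 D=0 E=0:
s0 = B ∧ A = 1 ∧ 1 = 1
s1 = ¬s0 = ¬1 = 0
s2 = s1 ∧ D = 0 ∧ 0 = 0
s3 = s1 ⊼ s2 = 0 ⊼ 0 = 1
s4 = s3 ⊼ E = 1 ⊼ 0 = 1
s5 = s1 ⊕ s4 = 0 ⊕ 1 = 1
s6 = ¬s5 = ¬1 = 0
s7 = s6 ⊕ C = 0 ⊕ 0 = 0
So s7 = 0 as required.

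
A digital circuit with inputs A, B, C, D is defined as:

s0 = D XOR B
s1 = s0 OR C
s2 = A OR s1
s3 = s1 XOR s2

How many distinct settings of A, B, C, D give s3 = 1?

2

s3 = s1 XOR s2 must be 1, so s1 and s2 differ.
Satisfying assignments:
  A=1, B=0, C=0, D=0
  A=1, B=1, C=0, D=1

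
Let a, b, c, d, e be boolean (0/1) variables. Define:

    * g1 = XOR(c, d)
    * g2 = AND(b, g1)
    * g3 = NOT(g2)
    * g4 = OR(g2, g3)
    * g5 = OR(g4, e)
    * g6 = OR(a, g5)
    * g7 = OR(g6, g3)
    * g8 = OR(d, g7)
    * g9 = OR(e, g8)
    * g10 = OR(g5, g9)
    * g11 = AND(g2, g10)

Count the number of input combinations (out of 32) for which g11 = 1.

8

g11 = AND(g2, g10) must be 1, so both g2 = 1 and g10 = 1.
Enumerating the 32 input combinations, 8 give g11 = 1 and 24 give g11 = 0.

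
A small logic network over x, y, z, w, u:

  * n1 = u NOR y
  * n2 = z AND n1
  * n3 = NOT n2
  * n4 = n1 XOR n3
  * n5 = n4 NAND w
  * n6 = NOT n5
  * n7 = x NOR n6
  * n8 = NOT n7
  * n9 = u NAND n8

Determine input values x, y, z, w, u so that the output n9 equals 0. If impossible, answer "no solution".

x=1 y=1 z=1 w=0 u=1

n9 = u NAND n8 must be 0, so both u = 1 and n8 = 1.
n8 = NOT n7 must be 1, so n7 = 0.
n7 = x NOR n6 must be 0, so at least one of x, n6 is 1.
Check with x=1 y=1 z=1 w=0 u=1:
n1 = u NOR y = 1 NOR 1 = 0
n2 = z AND n1 = 1 AND 0 = 0
n3 = NOT n2 = NOT 0 = 1
n4 = n1 XOR n3 = 0 XOR 1 = 1
n5 = n4 NAND w = 1 NAND 0 = 1
n6 = NOT n5 = NOT 1 = 0
n7 = x NOR n6 = 1 NOR 0 = 0
n8 = NOT n7 = NOT 0 = 1
n9 = u NAND n8 = 1 NAND 1 = 0
So n9 = 0 as required.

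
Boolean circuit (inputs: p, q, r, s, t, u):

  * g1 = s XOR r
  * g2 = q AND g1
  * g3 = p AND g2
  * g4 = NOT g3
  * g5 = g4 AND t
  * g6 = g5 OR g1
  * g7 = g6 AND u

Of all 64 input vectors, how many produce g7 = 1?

g7 = g6 AND u must be 1, so both g6 = 1 and u = 1.
g6 = g5 OR g1 must be 1, so at least one of g5, g1 is 1.
Enumerating the 64 input combinations, 24 give g7 = 1 and 40 give g7 = 0.

24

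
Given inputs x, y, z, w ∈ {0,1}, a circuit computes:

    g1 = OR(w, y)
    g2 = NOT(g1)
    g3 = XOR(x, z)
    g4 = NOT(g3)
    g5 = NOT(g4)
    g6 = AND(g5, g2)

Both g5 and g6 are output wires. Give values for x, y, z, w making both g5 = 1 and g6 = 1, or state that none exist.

x=1, y=0, z=0, w=0

Check with x=1, y=0, z=0, w=0:
g1 = OR(w, y) = OR(0, 0) = 0
g2 = NOT(g1) = NOT 0 = 1
g3 = XOR(x, z) = XOR(1, 0) = 1
g4 = NOT(g3) = NOT 1 = 0
g5 = NOT(g4) = NOT 0 = 1
g6 = AND(g5, g2) = AND(1, 1) = 1
So g5 = 1 and g6 = 1.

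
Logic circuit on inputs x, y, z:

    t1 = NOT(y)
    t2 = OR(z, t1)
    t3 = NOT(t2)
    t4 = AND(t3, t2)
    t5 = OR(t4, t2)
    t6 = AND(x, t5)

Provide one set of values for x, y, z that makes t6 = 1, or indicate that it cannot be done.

t6 = AND(x, t5) must be 1, so both x = 1 and t5 = 1.
Check with x=1 y=0 z=1:
t1 = NOT(y) = NOT 0 = 1
t2 = OR(z, t1) = OR(1, 1) = 1
t3 = NOT(t2) = NOT 1 = 0
t4 = AND(t3, t2) = AND(0, 1) = 0
t5 = OR(t4, t2) = OR(0, 1) = 1
t6 = AND(x, t5) = AND(1, 1) = 1
So t6 = 1 as required.

x=1 y=0 z=1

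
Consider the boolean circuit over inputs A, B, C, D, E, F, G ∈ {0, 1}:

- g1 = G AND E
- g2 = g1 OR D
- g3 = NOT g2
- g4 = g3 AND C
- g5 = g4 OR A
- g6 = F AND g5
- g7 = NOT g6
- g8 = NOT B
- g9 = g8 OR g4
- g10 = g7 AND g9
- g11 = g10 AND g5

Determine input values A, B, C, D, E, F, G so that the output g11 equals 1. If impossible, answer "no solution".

A=0, B=1, C=1, D=0, E=1, F=0, G=0

g11 = g10 AND g5 must be 1, so both g10 = 1 and g5 = 1.
g10 = g7 AND g9 must be 1, so both g7 = 1 and g9 = 1.
g5 = g4 OR A must be 1, so at least one of g4, A is 1.
Check with A=0, B=1, C=1, D=0, E=1, F=0, G=0:
g1 = G AND E = 0 AND 1 = 0
g2 = g1 OR D = 0 OR 0 = 0
g3 = NOT g2 = NOT 0 = 1
g4 = g3 AND C = 1 AND 1 = 1
g5 = g4 OR A = 1 OR 0 = 1
g6 = F AND g5 = 0 AND 1 = 0
g7 = NOT g6 = NOT 0 = 1
g8 = NOT B = NOT 1 = 0
g9 = g8 OR g4 = 0 OR 1 = 1
g10 = g7 AND g9 = 1 AND 1 = 1
g11 = g10 AND g5 = 1 AND 1 = 1
So g11 = 1 as required.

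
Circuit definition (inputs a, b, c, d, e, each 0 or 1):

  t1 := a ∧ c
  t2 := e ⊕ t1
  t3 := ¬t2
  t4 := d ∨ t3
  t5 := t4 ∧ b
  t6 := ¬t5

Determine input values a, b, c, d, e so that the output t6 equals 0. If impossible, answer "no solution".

t6 = ¬t5 must be 0, so t5 = 1.
Check with a=1, b=1, c=1, d=1, e=1:
t1 = a ∧ c = 1 ∧ 1 = 1
t2 = e ⊕ t1 = 1 ⊕ 1 = 0
t3 = ¬t2 = ¬0 = 1
t4 = d ∨ t3 = 1 ∨ 1 = 1
t5 = t4 ∧ b = 1 ∧ 1 = 1
t6 = ¬t5 = ¬1 = 0
So t6 = 0 as required.

a=1, b=1, c=1, d=1, e=1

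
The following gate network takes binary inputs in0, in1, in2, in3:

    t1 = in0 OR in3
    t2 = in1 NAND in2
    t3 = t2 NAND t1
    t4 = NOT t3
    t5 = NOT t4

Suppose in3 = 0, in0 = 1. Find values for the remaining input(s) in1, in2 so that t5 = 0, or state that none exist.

Check with in3 = 0, in0 = 1 and in1=0, in2=0:
t1 = in0 OR in3 = 1 OR 0 = 1
t2 = in1 NAND in2 = 0 NAND 0 = 1
t3 = t2 NAND t1 = 1 NAND 1 = 0
t4 = NOT t3 = NOT 0 = 1
t5 = NOT t4 = NOT 1 = 0
So t5 = 0.

in1=0 in2=0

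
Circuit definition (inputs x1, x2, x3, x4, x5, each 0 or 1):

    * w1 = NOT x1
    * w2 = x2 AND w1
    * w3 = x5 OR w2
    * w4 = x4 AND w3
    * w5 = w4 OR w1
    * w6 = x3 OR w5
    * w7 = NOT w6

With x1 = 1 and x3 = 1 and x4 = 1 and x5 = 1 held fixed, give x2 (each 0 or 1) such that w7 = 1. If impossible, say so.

With x1 = 1 and x3 = 1 and x4 = 1 and x5 = 1 fixed, none of the 2 settings of x2 give w7 = 1.
For example, with x2=1:
w1 = NOT x1 = NOT 1 = 0
w2 = x2 AND w1 = 1 AND 0 = 0
w3 = x5 OR w2 = 1 OR 0 = 1
w4 = x4 AND w3 = 1 AND 1 = 1
w5 = w4 OR w1 = 1 OR 0 = 1
w6 = x3 OR w5 = 1 OR 1 = 1
w7 = NOT w6 = NOT 1 = 0
giving w7 = 0 ≠ 1.

no solution exists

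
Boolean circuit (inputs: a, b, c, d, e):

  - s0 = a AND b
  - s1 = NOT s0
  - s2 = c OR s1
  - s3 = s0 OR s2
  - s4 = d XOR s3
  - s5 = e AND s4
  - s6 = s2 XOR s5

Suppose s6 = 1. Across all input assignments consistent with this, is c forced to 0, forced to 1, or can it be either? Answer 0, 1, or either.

either

Both values of c occur among assignments with s6 = 1:
  c=0: a=0, b=0, c=0, d=0, e=0
  c=1: a=0, b=0, c=1, d=0, e=0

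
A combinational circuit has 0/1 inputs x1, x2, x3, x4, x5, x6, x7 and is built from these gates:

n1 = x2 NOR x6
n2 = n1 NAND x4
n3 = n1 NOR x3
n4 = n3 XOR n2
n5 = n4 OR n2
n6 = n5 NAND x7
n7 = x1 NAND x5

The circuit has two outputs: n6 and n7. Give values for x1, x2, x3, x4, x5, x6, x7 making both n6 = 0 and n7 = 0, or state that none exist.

x1=1, x2=0, x3=0, x4=0, x5=1, x6=1, x7=1

Check with x1=1, x2=0, x3=0, x4=0, x5=1, x6=1, x7=1:
n1 = x2 NOR x6 = 0 NOR 1 = 0
n2 = n1 NAND x4 = 0 NAND 0 = 1
n3 = n1 NOR x3 = 0 NOR 0 = 1
n4 = n3 XOR n2 = 1 XOR 1 = 0
n5 = n4 OR n2 = 0 OR 1 = 1
n6 = n5 NAND x7 = 1 NAND 1 = 0
n7 = x1 NAND x5 = 1 NAND 1 = 0
So n6 = 0 and n7 = 0.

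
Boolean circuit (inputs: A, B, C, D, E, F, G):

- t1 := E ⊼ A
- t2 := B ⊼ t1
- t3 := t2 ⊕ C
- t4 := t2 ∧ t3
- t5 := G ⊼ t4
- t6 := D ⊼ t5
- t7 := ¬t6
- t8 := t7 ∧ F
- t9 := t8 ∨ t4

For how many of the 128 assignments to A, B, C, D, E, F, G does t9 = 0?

t9 = t8 ∨ t4 must be 0, so both t8 = 0 and t4 = 0.
Enumerating the 128 input combinations, 66 give t9 = 0 and 62 give t9 = 1.

66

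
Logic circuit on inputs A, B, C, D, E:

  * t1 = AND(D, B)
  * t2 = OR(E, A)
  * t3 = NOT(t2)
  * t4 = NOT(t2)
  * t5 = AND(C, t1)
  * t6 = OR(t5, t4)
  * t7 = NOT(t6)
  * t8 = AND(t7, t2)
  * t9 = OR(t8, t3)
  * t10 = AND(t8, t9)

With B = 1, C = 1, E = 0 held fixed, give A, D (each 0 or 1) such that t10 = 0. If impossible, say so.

A=1, D=1

t10 = AND(t8, t9) must be 0, so at least one of t8, t9 is 0.
Check with B = 1, C = 1, E = 0 and A=1, D=1:
t1 = AND(D, B) = AND(1, 1) = 1
t2 = OR(E, A) = OR(0, 1) = 1
t3 = NOT(t2) = NOT 1 = 0
t4 = NOT(t2) = NOT 1 = 0
t5 = AND(C, t1) = AND(1, 1) = 1
t6 = OR(t5, t4) = OR(1, 0) = 1
t7 = NOT(t6) = NOT 1 = 0
t8 = AND(t7, t2) = AND(0, 1) = 0
t9 = OR(t8, t3) = OR(0, 0) = 0
t10 = AND(t8, t9) = AND(0, 0) = 0
So t10 = 0.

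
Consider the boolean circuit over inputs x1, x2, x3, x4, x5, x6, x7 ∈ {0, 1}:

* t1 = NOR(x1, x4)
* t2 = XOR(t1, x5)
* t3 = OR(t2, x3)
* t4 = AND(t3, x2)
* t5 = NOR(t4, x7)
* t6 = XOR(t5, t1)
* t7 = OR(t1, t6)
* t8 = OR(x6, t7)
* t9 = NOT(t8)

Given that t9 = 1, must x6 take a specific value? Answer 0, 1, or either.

0

t9 = NOT(t8) must be 1, so t8 = 0.
t8 = OR(x6, t7) must be 0, so both x6 = 0 and t7 = 0.
Every assignment with t9 = 1 has x6 = 0; there are 33 such assignment(s).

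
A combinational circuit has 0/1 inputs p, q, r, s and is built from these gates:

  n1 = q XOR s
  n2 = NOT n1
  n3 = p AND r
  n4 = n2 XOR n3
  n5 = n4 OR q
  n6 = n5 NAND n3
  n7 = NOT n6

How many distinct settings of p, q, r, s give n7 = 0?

n7 = NOT n6 must be 0, so n6 = 1.
Enumerating the 16 input combinations, 13 give n7 = 0 and 3 give n7 = 1.

13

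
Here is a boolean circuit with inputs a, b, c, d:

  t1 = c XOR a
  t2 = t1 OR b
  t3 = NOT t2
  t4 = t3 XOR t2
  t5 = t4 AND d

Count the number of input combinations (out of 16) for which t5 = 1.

8

t5 = t4 AND d must be 1, so both t4 = 1 and d = 1.
t4 = t3 XOR t2 must be 1, so t3 and t2 differ.
Enumerating the 16 input combinations, 8 give t5 = 1 and 8 give t5 = 0.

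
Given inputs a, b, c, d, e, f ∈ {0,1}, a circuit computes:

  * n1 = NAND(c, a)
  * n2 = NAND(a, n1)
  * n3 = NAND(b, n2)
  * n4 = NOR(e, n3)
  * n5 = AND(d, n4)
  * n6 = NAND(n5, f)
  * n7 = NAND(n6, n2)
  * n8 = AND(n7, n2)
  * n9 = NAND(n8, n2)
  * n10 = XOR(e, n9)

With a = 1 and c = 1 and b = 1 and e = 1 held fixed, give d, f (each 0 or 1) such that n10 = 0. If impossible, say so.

n10 = XOR(e, n9) must be 0, so e and n9 are equal.
Check with a = 1 and c = 1 and b = 1 and e = 1 and d=0, f=1:
n1 = NAND(c, a) = NAND(1, 1) = 0
n2 = NAND(a, n1) = NAND(1, 0) = 1
n3 = NAND(b, n2) = NAND(1, 1) = 0
n4 = NOR(e, n3) = NOR(1, 0) = 0
n5 = AND(d, n4) = AND(0, 0) = 0
n6 = NAND(n5, f) = NAND(0, 1) = 1
n7 = NAND(n6, n2) = NAND(1, 1) = 0
n8 = AND(n7, n2) = AND(0, 1) = 0
n9 = NAND(n8, n2) = NAND(0, 1) = 1
n10 = XOR(e, n9) = XOR(1, 1) = 0
So n10 = 0.

d=0, f=1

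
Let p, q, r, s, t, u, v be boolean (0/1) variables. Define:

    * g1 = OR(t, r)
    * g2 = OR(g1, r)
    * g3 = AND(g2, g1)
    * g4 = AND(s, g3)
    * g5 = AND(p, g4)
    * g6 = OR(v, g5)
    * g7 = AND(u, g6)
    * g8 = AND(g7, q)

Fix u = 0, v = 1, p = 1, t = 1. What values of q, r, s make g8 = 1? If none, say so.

no solution exists

With u = 0, v = 1, p = 1, t = 1 fixed, none of the 8 settings of q, r, s give g8 = 1.
For example, with q=1, r=1, s=0:
g1 = OR(t, r) = OR(1, 1) = 1
g2 = OR(g1, r) = OR(1, 1) = 1
g3 = AND(g2, g1) = AND(1, 1) = 1
g4 = AND(s, g3) = AND(0, 1) = 0
g5 = AND(p, g4) = AND(1, 0) = 0
g6 = OR(v, g5) = OR(1, 0) = 1
g7 = AND(u, g6) = AND(0, 1) = 0
g8 = AND(g7, q) = AND(0, 1) = 0
giving g8 = 0 ≠ 1.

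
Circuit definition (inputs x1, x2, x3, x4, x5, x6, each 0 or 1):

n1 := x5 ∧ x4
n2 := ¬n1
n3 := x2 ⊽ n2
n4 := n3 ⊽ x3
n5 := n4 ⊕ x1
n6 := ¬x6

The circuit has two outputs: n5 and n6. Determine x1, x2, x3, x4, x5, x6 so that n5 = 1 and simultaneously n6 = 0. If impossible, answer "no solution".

Check with x1=1, x2=0, x3=1, x4=1, x5=0, x6=1:
n1 = x5 ∧ x4 = 0 ∧ 1 = 0
n2 = ¬n1 = ¬0 = 1
n3 = x2 ⊽ n2 = 0 ⊽ 1 = 0
n4 = n3 ⊽ x3 = 0 ⊽ 1 = 0
n5 = n4 ⊕ x1 = 0 ⊕ 1 = 1
n6 = ¬x6 = ¬1 = 0
So n5 = 1 and n6 = 0.

x1=1, x2=0, x3=1, x4=1, x5=0, x6=1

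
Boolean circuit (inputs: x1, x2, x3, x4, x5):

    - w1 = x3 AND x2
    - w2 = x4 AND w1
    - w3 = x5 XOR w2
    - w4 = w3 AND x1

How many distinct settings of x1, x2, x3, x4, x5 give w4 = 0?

24

w4 = w3 AND x1 must be 0, so at least one of w3, x1 is 0.
Enumerating the 32 input combinations, 24 give w4 = 0 and 8 give w4 = 1.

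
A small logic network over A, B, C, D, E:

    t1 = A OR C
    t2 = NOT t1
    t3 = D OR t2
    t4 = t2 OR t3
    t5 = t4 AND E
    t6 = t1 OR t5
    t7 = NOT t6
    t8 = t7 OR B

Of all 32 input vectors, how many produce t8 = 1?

18

t8 = t7 OR B must be 1, so at least one of t7, B is 1.
Enumerating the 32 input combinations, 18 give t8 = 1 and 14 give t8 = 0.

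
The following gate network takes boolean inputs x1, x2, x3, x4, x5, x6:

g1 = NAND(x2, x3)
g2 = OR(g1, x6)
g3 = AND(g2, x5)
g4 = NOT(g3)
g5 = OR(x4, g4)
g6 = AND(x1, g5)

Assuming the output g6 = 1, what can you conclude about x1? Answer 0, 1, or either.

g6 = AND(x1, g5) must be 1, so both x1 = 1 and g5 = 1.
g5 = OR(x4, g4) must be 1, so at least one of x4, g4 is 1.
Every assignment with g6 = 1 has x1 = 1; there are 25 such assignment(s).

1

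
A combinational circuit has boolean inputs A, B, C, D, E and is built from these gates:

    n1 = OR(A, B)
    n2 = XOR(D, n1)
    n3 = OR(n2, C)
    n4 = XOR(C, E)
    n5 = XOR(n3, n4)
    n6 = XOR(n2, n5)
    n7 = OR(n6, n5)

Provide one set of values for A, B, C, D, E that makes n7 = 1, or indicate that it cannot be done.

A=0, B=1, C=1, D=1, E=1

Check with A=0, B=1, C=1, D=1, E=1:
n1 = OR(A, B) = OR(0, 1) = 1
n2 = XOR(D, n1) = XOR(1, 1) = 0
n3 = OR(n2, C) = OR(0, 1) = 1
n4 = XOR(C, E) = XOR(1, 1) = 0
n5 = XOR(n3, n4) = XOR(1, 0) = 1
n6 = XOR(n2, n5) = XOR(0, 1) = 1
n7 = OR(n6, n5) = OR(1, 1) = 1
So n7 = 1 as required.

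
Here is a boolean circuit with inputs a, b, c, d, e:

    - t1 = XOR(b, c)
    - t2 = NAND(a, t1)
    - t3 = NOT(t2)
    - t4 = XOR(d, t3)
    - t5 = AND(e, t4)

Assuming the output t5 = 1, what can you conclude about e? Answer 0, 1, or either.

t5 = AND(e, t4) must be 1, so both e = 1 and t4 = 1.
t4 = XOR(d, t3) must be 1, so d and t3 differ.
Every assignment with t5 = 1 has e = 1; there are 8 such assignment(s).

1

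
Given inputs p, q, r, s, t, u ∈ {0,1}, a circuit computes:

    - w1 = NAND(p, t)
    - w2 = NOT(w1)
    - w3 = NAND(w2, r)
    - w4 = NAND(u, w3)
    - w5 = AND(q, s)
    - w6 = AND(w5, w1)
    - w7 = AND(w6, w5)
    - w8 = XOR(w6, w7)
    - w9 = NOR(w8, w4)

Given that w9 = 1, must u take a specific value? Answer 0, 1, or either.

w9 = NOR(w8, w4) must be 1, so both w8 = 0 and w4 = 0.
w8 = XOR(w6, w7) must be 0, so w6 and w7 are equal.
w4 = NAND(u, w3) must be 0, so both u = 1 and w3 = 1.
Every assignment with w9 = 1 has u = 1; there are 28 such assignment(s).

1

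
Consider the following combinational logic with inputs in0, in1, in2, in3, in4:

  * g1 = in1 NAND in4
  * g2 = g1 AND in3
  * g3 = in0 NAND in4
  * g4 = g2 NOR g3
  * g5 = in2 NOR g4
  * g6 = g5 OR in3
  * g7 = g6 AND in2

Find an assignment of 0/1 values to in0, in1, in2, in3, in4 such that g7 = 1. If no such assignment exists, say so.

g7 = g6 AND in2 must be 1, so both g6 = 1 and in2 = 1.
g6 = g5 OR in3 must be 1, so at least one of g5, in3 is 1.
Check with in0=0, in1=1, in2=1, in3=1, in4=0:
g1 = in1 NAND in4 = 1 NAND 0 = 1
g2 = g1 AND in3 = 1 AND 1 = 1
g3 = in0 NAND in4 = 0 NAND 0 = 1
g4 = g2 NOR g3 = 1 NOR 1 = 0
g5 = in2 NOR g4 = 1 NOR 0 = 0
g6 = g5 OR in3 = 0 OR 1 = 1
g7 = g6 AND in2 = 1 AND 1 = 1
So g7 = 1 as required.

in0=0, in1=1, in2=1, in3=1, in4=0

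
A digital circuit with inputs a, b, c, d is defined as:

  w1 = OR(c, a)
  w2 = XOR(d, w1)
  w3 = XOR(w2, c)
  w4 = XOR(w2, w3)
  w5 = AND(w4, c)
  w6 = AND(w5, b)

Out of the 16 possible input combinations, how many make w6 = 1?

w6 = AND(w5, b) must be 1, so both w5 = 1 and b = 1.
w5 = AND(w4, c) must be 1, so both w4 = 1 and c = 1.
w4 = XOR(w2, w3) must be 1, so w2 and w3 differ.
Satisfying assignments:
  a=0, b=1, c=1, d=0
  a=0, b=1, c=1, d=1
  a=1, b=1, c=1, d=0
  a=1, b=1, c=1, d=1

4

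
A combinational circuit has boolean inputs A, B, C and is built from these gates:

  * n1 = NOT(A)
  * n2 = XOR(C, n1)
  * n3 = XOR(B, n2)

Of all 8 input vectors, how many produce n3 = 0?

4

n3 = XOR(B, n2) must be 0, so B and n2 are equal.
Satisfying assignments:
  A=0, B=0, C=1
  A=0, B=1, C=0
  A=1, B=0, C=0
  A=1, B=1, C=1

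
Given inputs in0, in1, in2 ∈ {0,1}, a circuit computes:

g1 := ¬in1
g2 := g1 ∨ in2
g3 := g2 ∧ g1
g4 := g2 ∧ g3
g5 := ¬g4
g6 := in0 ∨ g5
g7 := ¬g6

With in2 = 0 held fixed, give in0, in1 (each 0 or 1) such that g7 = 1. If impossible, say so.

g7 = ¬g6 must be 1, so g6 = 0.
g6 = in0 ∨ g5 must be 0, so both in0 = 0 and g5 = 0.
Check with in2 = 0 and in0=0, in1=0:
g1 = ¬in1 = ¬0 = 1
g2 = g1 ∨ in2 = 1 ∨ 0 = 1
g3 = g2 ∧ g1 = 1 ∧ 1 = 1
g4 = g2 ∧ g3 = 1 ∧ 1 = 1
g5 = ¬g4 = ¬1 = 0
g6 = in0 ∨ g5 = 0 ∨ 0 = 0
g7 = ¬g6 = ¬0 = 1
So g7 = 1.

in0=0, in1=0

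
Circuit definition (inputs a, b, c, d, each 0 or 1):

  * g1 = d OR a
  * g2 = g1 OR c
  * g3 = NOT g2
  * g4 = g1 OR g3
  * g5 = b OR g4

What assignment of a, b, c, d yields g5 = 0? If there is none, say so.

a=0 b=0 c=1 d=0

g5 = b OR g4 must be 0, so both b = 0 and g4 = 0.
g4 = g1 OR g3 must be 0, so both g1 = 0 and g3 = 0.
Check with a=0 b=0 c=1 d=0:
g1 = d OR a = 0 OR 0 = 0
g2 = g1 OR c = 0 OR 1 = 1
g3 = NOT g2 = NOT 1 = 0
g4 = g1 OR g3 = 0 OR 0 = 0
g5 = b OR g4 = 0 OR 0 = 0
So g5 = 0 as required.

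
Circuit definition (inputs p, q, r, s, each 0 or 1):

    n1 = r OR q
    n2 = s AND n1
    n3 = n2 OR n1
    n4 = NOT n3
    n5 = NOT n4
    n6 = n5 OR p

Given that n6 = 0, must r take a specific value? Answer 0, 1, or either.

n6 = n5 OR p must be 0, so both n5 = 0 and p = 0.
n5 = NOT n4 must be 0, so n4 = 1.
n4 = NOT n3 must be 1, so n3 = 0.
Every assignment with n6 = 0 has r = 0; there are 2 such assignment(s).
  p=0, q=0, r=0, s=0
  p=0, q=0, r=0, s=1

0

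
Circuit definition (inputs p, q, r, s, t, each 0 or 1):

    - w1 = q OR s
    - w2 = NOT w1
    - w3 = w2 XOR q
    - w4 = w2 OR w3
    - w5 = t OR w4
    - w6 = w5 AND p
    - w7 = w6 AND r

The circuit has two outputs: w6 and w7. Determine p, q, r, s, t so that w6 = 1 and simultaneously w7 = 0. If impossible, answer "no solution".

p=1, q=1, r=0, s=0, t=1

Check with p=1, q=1, r=0, s=0, t=1:
w1 = q OR s = 1 OR 0 = 1
w2 = NOT w1 = NOT 1 = 0
w3 = w2 XOR q = 0 XOR 1 = 1
w4 = w2 OR w3 = 0 OR 1 = 1
w5 = t OR w4 = 1 OR 1 = 1
w6 = w5 AND p = 1 AND 1 = 1
w7 = w6 AND r = 1 AND 0 = 0
So w6 = 1 and w7 = 0.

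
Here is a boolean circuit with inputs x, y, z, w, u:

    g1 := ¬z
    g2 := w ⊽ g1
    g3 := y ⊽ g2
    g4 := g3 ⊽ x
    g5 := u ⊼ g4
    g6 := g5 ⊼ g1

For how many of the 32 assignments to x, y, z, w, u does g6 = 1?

g6 = g5 ⊼ g1 must be 1, so at least one of g5, g1 is 0.
Enumerating the 32 input combinations, 18 give g6 = 1 and 14 give g6 = 0.

18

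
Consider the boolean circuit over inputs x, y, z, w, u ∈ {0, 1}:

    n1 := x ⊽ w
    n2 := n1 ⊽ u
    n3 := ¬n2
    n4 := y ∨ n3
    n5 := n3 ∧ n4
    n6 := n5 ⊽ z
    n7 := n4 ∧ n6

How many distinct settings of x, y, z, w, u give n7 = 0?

n7 = n4 ∧ n6 must be 0, so at least one of n4, n6 is 0.
Enumerating the 32 input combinations, 29 give n7 = 0 and 3 give n7 = 1.

29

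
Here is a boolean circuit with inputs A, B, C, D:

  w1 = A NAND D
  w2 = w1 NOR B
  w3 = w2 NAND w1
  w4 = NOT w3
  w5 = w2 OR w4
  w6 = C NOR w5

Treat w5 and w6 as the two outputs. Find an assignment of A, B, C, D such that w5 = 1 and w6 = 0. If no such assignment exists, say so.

A=1 B=0 C=1 D=1

Check with A=1 B=0 C=1 D=1:
w1 = A NAND D = 1 NAND 1 = 0
w2 = w1 NOR B = 0 NOR 0 = 1
w3 = w2 NAND w1 = 1 NAND 0 = 1
w4 = NOT w3 = NOT 1 = 0
w5 = w2 OR w4 = 1 OR 0 = 1
w6 = C NOR w5 = 1 NOR 1 = 0
So w5 = 1 and w6 = 0.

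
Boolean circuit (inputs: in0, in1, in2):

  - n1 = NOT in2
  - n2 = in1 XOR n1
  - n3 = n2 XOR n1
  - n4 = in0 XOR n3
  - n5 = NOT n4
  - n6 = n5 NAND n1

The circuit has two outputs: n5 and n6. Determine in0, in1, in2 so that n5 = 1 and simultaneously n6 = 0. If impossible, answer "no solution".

Check with in0=0, in1=0, in2=0:
n1 = NOT in2 = NOT 0 = 1
n2 = in1 XOR n1 = 0 XOR 1 = 1
n3 = n2 XOR n1 = 1 XOR 1 = 0
n4 = in0 XOR n3 = 0 XOR 0 = 0
n5 = NOT n4 = NOT 0 = 1
n6 = n5 NAND n1 = 1 NAND 1 = 0
So n5 = 1 and n6 = 0.

in0=0, in1=0, in2=0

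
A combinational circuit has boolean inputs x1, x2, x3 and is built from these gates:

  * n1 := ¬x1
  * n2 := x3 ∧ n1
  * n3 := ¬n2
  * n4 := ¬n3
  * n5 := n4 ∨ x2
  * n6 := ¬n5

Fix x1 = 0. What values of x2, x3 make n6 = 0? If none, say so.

x2=1 x3=1

Check with x1 = 0 and x2=1, x3=1:
n1 = ¬x1 = ¬0 = 1
n2 = x3 ∧ n1 = 1 ∧ 1 = 1
n3 = ¬n2 = ¬1 = 0
n4 = ¬n3 = ¬0 = 1
n5 = n4 ∨ x2 = 1 ∨ 1 = 1
n6 = ¬n5 = ¬1 = 0
So n6 = 0.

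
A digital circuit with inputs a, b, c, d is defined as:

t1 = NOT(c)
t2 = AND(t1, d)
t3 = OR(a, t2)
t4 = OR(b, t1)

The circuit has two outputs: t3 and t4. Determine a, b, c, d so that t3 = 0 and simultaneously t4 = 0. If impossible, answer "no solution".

a=0, b=0, c=1, d=0

Check with a=0, b=0, c=1, d=0:
t1 = NOT(c) = NOT 1 = 0
t2 = AND(t1, d) = AND(0, 0) = 0
t3 = OR(a, t2) = OR(0, 0) = 0
t4 = OR(b, t1) = OR(0, 0) = 0
So t3 = 0 and t4 = 0.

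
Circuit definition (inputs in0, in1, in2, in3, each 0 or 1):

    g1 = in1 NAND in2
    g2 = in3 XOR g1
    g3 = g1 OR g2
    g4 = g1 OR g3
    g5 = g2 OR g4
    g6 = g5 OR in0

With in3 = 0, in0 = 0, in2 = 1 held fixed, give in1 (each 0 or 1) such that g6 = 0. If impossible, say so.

Check with in3 = 0, in0 = 0, in2 = 1 and in1=1:
g1 = in1 NAND in2 = 1 NAND 1 = 0
g2 = in3 XOR g1 = 0 XOR 0 = 0
g3 = g1 OR g2 = 0 OR 0 = 0
g4 = g1 OR g3 = 0 OR 0 = 0
g5 = g2 OR g4 = 0 OR 0 = 0
g6 = g5 OR in0 = 0 OR 0 = 0
So g6 = 0.

in1=1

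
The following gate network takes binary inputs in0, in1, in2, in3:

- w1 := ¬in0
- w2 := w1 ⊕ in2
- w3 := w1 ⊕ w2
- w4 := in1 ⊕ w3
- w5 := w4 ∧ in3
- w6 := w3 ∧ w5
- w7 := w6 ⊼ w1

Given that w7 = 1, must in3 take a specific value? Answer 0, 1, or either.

Both values of in3 occur among assignments with w7 = 1:
  in3=0: in0=0, in1=0, in2=0, in3=0
  in3=1: in0=0, in1=0, in2=0, in3=1

either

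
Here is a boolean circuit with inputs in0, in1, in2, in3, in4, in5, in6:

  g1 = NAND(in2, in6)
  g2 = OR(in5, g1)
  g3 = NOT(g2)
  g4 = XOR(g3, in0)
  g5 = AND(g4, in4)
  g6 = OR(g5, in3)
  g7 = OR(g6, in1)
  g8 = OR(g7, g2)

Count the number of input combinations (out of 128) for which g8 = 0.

3

g8 = OR(g7, g2) must be 0, so both g7 = 0 and g2 = 0.
g7 = OR(g6, in1) must be 0, so both g6 = 0 and in1 = 0.
Enumerating the 128 input combinations, 3 give g8 = 0 and 125 give g8 = 1.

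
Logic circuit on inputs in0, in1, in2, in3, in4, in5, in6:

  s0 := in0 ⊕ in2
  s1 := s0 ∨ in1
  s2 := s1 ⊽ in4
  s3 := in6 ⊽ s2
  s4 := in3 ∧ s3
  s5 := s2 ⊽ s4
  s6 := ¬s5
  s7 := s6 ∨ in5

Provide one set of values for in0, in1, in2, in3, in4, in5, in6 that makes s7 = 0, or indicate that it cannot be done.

in0=1, in1=1, in2=0, in3=0, in4=0, in5=0, in6=1

s7 = s6 ∨ in5 must be 0, so both s6 = 0 and in5 = 0.
s6 = ¬s5 must be 0, so s5 = 1.
Check with in0=1, in1=1, in2=0, in3=0, in4=0, in5=0, in6=1:
s0 = in0 ⊕ in2 = 1 ⊕ 0 = 1
s1 = s0 ∨ in1 = 1 ∨ 1 = 1
s2 = s1 ⊽ in4 = 1 ⊽ 0 = 0
s3 = in6 ⊽ s2 = 1 ⊽ 0 = 0
s4 = in3 ∧ s3 = 0 ∧ 0 = 0
s5 = s2 ⊽ s4 = 0 ⊽ 0 = 1
s6 = ¬s5 = ¬1 = 0
s7 = s6 ∨ in5 = 0 ∨ 0 = 0
So s7 = 0 as required.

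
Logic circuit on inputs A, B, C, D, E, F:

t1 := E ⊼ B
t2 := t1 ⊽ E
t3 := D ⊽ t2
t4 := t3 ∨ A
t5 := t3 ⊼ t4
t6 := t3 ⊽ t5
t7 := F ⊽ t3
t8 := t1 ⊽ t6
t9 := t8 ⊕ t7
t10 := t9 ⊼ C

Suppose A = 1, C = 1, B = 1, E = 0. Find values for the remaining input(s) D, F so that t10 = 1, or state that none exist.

D=0 F=1

Check with A = 1, C = 1, B = 1, E = 0 and D=0, F=1:
t1 = E ⊼ B = 0 ⊼ 1 = 1
t2 = t1 ⊽ E = 1 ⊽ 0 = 0
t3 = D ⊽ t2 = 0 ⊽ 0 = 1
t4 = t3 ∨ A = 1 ∨ 1 = 1
t5 = t3 ⊼ t4 = 1 ⊼ 1 = 0
t6 = t3 ⊽ t5 = 1 ⊽ 0 = 0
t7 = F ⊽ t3 = 1 ⊽ 1 = 0
t8 = t1 ⊽ t6 = 1 ⊽ 0 = 0
t9 = t8 ⊕ t7 = 0 ⊕ 0 = 0
t10 = t9 ⊼ C = 0 ⊼ 1 = 1
So t10 = 1.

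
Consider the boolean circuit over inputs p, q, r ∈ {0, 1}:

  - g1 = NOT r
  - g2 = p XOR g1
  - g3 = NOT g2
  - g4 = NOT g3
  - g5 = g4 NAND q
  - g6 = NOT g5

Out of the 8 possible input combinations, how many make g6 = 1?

g6 = NOT g5 must be 1, so g5 = 0.
g5 = g4 NAND q must be 0, so both g4 = 1 and q = 1.
Enumerating the 8 input combinations, 2 give g6 = 1 and 6 give g6 = 0.

2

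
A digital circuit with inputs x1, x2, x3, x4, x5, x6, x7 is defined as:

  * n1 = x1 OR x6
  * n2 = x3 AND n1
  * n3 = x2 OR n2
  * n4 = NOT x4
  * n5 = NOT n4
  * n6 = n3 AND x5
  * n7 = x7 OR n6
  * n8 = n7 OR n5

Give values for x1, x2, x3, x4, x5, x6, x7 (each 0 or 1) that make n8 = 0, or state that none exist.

n8 = n7 OR n5 must be 0, so both n7 = 0 and n5 = 0.
n7 = x7 OR n6 must be 0, so both x7 = 0 and n6 = 0.
n5 = NOT n4 must be 0, so n4 = 1.
Check with x1=0, x2=0, x3=1, x4=0, x5=0, x6=0, x7=0:
n1 = x1 OR x6 = 0 OR 0 = 0
n2 = x3 AND n1 = 1 AND 0 = 0
n3 = x2 OR n2 = 0 OR 0 = 0
n4 = NOT x4 = NOT 0 = 1
n5 = NOT n4 = NOT 1 = 0
n6 = n3 AND x5 = 0 AND 0 = 0
n7 = x7 OR n6 = 0 OR 0 = 0
n8 = n7 OR n5 = 0 OR 0 = 0
So n8 = 0 as required.

x1=0, x2=0, x3=1, x4=0, x5=0, x6=0, x7=0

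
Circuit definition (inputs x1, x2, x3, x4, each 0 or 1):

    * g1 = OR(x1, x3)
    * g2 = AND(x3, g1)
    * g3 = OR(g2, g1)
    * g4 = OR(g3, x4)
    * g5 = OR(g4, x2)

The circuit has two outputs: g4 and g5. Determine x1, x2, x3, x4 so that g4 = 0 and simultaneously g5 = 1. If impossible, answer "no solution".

x1=0 x2=1 x3=0 x4=0

Check with x1=0 x2=1 x3=0 x4=0:
g1 = OR(x1, x3) = OR(0, 0) = 0
g2 = AND(x3, g1) = AND(0, 0) = 0
g3 = OR(g2, g1) = OR(0, 0) = 0
g4 = OR(g3, x4) = OR(0, 0) = 0
g5 = OR(g4, x2) = OR(0, 1) = 1
So g4 = 0 and g5 = 1.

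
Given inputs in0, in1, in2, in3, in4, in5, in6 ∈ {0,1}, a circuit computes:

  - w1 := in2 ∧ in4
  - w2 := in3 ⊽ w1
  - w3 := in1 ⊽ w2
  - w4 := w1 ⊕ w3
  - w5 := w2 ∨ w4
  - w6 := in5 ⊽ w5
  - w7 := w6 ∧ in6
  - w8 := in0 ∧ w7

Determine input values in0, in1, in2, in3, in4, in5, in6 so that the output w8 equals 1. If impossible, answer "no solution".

w8 = in0 ∧ w7 must be 1, so both in0 = 1 and w7 = 1.
Check with in0=1 in1=0 in2=1 in3=1 in4=1 in5=0 in6=1:
w1 = in2 ∧ in4 = 1 ∧ 1 = 1
w2 = in3 ⊽ w1 = 1 ⊽ 1 = 0
w3 = in1 ⊽ w2 = 0 ⊽ 0 = 1
w4 = w1 ⊕ w3 = 1 ⊕ 1 = 0
w5 = w2 ∨ w4 = 0 ∨ 0 = 0
w6 = in5 ⊽ w5 = 0 ⊽ 0 = 1
w7 = w6 ∧ in6 = 1 ∧ 1 = 1
w8 = in0 ∧ w7 = 1 ∧ 1 = 1
So w8 = 1 as required.

in0=1 in1=0 in2=1 in3=1 in4=1 in5=0 in6=1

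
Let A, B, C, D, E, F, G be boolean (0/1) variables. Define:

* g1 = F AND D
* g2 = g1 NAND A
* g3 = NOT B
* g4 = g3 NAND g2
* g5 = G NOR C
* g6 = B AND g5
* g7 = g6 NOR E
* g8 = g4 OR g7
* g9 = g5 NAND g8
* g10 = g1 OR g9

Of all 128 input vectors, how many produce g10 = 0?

18

g10 = g1 OR g9 must be 0, so both g1 = 0 and g9 = 0.
g1 = F AND D must be 0, so at least one of F, D is 0.
Enumerating the 128 input combinations, 18 give g10 = 0 and 110 give g10 = 1.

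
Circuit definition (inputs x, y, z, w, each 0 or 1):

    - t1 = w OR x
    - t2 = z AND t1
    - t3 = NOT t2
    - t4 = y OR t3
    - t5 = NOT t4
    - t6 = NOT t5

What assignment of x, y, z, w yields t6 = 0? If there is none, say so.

x=0, y=0, z=1, w=1

t6 = NOT t5 must be 0, so t5 = 1.
t5 = NOT t4 must be 1, so t4 = 0.
Check with x=0, y=0, z=1, w=1:
t1 = w OR x = 1 OR 0 = 1
t2 = z AND t1 = 1 AND 1 = 1
t3 = NOT t2 = NOT 1 = 0
t4 = y OR t3 = 0 OR 0 = 0
t5 = NOT t4 = NOT 0 = 1
t6 = NOT t5 = NOT 1 = 0
So t6 = 0 as required.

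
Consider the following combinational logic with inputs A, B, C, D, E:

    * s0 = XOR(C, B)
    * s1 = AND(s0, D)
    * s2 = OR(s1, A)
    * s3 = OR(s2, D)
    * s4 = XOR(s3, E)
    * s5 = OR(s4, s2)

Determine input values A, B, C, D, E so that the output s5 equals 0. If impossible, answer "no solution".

A=0 B=0 C=0 D=0 E=0

s5 = OR(s4, s2) must be 0, so both s4 = 0 and s2 = 0.
s4 = XOR(s3, E) must be 0, so s3 and E are equal.
s2 = OR(s1, A) must be 0, so both s1 = 0 and A = 0.
Check with A=0 B=0 C=0 D=0 E=0:
s0 = XOR(C, B) = XOR(0, 0) = 0
s1 = AND(s0, D) = AND(0, 0) = 0
s2 = OR(s1, A) = OR(0, 0) = 0
s3 = OR(s2, D) = OR(0, 0) = 0
s4 = XOR(s3, E) = XOR(0, 0) = 0
s5 = OR(s4, s2) = OR(0, 0) = 0
So s5 = 0 as required.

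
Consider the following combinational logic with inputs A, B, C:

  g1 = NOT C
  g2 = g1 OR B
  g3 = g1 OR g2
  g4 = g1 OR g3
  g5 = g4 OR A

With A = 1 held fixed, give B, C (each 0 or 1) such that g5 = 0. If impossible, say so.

no solution exists

With A = 1 fixed, none of the 4 settings of B, C give g5 = 0.
For example, with B=1, C=1:
g1 = NOT C = NOT 1 = 0
g2 = g1 OR B = 0 OR 1 = 1
g3 = g1 OR g2 = 0 OR 1 = 1
g4 = g1 OR g3 = 0 OR 1 = 1
g5 = g4 OR A = 1 OR 1 = 1
giving g5 = 1 ≠ 0.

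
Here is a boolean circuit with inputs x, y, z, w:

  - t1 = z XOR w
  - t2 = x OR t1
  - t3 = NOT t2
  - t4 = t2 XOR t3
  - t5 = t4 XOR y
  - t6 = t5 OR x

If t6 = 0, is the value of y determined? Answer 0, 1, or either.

t6 = t5 OR x must be 0, so both t5 = 0 and x = 0.
Every assignment with t6 = 0 has y = 1; there are 4 such assignment(s).
  x=0, y=1, z=0, w=0
  x=0, y=1, z=0, w=1
  x=0, y=1, z=1, w=0
  x=0, y=1, z=1, w=1

1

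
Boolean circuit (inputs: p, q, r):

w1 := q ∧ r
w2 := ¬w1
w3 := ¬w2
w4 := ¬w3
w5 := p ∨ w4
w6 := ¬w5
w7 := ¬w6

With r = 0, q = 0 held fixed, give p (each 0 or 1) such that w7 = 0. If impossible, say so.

With r = 0, q = 0 fixed, none of the 2 settings of p give w7 = 0.
For example, with p=1:
w1 = q ∧ r = 0 ∧ 0 = 0
w2 = ¬w1 = ¬0 = 1
w3 = ¬w2 = ¬1 = 0
w4 = ¬w3 = ¬0 = 1
w5 = p ∨ w4 = 1 ∨ 1 = 1
w6 = ¬w5 = ¬1 = 0
w7 = ¬w6 = ¬0 = 1
giving w7 = 1 ≠ 0.

no solution exists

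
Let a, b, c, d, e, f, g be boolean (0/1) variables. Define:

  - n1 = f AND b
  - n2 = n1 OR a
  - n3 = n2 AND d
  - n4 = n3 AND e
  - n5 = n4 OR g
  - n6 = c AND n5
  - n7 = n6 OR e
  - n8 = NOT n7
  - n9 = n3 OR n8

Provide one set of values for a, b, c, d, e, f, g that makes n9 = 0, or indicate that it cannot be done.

n9 = n3 OR n8 must be 0, so both n3 = 0 and n8 = 0.
n3 = n2 AND d must be 0, so at least one of n2, d is 0.
n8 = NOT n7 must be 0, so n7 = 1.
Check with a=0, b=0, c=1, d=0, e=0, f=1, g=1:
n1 = f AND b = 1 AND 0 = 0
n2 = n1 OR a = 0 OR 0 = 0
n3 = n2 AND d = 0 AND 0 = 0
n4 = n3 AND e = 0 AND 0 = 0
n5 = n4 OR g = 0 OR 1 = 1
n6 = c AND n5 = 1 AND 1 = 1
n7 = n6 OR e = 1 OR 0 = 1
n8 = NOT n7 = NOT 1 = 0
n9 = n3 OR n8 = 0 OR 0 = 0
So n9 = 0 as required.

a=0, b=0, c=1, d=0, e=0, f=1, g=1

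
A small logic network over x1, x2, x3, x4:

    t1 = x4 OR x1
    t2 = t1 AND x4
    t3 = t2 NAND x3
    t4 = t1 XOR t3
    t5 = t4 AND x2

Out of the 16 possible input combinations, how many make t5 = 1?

4

t5 = t4 AND x2 must be 1, so both t4 = 1 and x2 = 1.
t4 = t1 XOR t3 must be 1, so t1 and t3 differ.
Enumerating the 16 input combinations, 4 give t5 = 1 and 12 give t5 = 0.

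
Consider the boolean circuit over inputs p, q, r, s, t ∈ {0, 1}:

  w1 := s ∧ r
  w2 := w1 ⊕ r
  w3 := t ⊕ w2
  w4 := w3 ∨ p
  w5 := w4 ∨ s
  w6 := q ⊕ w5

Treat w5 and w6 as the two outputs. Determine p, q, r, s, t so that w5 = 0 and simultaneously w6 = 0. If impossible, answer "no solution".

p=0 q=0 r=0 s=0 t=0

Check with p=0 q=0 r=0 s=0 t=0:
w1 = s ∧ r = 0 ∧ 0 = 0
w2 = w1 ⊕ r = 0 ⊕ 0 = 0
w3 = t ⊕ w2 = 0 ⊕ 0 = 0
w4 = w3 ∨ p = 0 ∨ 0 = 0
w5 = w4 ∨ s = 0 ∨ 0 = 0
w6 = q ⊕ w5 = 0 ⊕ 0 = 0
So w5 = 0 and w6 = 0.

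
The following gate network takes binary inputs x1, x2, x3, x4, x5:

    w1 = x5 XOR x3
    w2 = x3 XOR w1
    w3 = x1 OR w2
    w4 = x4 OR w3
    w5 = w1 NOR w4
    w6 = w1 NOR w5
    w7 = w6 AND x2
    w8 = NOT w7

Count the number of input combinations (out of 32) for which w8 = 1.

25

w8 = NOT w7 must be 1, so w7 = 0.
w7 = w6 AND x2 must be 0, so at least one of w6, x2 is 0.
Enumerating the 32 input combinations, 25 give w8 = 1 and 7 give w8 = 0.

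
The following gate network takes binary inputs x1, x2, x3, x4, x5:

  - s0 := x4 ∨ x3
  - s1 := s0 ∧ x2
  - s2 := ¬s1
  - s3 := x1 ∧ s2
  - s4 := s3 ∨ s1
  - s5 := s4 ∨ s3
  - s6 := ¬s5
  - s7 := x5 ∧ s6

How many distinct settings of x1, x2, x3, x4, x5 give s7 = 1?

s7 = x5 ∧ s6 must be 1, so both x5 = 1 and s6 = 1.
s6 = ¬s5 must be 1, so s5 = 0.
Satisfying assignments:
  x1=0, x2=0, x3=0, x4=0, x5=1
  x1=0, x2=0, x3=0, x4=1, x5=1
  x1=0, x2=0, x3=1, x4=0, x5=1
  x1=0, x2=0, x3=1, x4=1, x5=1
  x1=0, x2=1, x3=0, x4=0, x5=1

5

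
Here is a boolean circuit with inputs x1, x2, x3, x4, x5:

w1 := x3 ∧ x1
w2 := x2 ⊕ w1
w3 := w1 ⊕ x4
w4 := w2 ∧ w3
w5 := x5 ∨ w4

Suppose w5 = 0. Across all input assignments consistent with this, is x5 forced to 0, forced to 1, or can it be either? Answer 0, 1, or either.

0

w5 = x5 ∨ w4 must be 0, so both x5 = 0 and w4 = 0.
w4 = w2 ∧ w3 must be 0, so at least one of w2, w3 is 0.
Every assignment with w5 = 0 has x5 = 0; there are 12 such assignment(s).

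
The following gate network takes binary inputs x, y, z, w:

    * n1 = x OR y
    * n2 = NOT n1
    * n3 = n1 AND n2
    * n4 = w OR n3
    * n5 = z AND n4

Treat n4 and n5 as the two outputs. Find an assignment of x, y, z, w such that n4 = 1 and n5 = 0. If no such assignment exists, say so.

Check with x=1 y=0 z=0 w=1:
n1 = x OR y = 1 OR 0 = 1
n2 = NOT n1 = NOT 1 = 0
n3 = n1 AND n2 = 1 AND 0 = 0
n4 = w OR n3 = 1 OR 0 = 1
n5 = z AND n4 = 0 AND 1 = 0
So n4 = 1 and n5 = 0.

x=1 y=0 z=0 w=1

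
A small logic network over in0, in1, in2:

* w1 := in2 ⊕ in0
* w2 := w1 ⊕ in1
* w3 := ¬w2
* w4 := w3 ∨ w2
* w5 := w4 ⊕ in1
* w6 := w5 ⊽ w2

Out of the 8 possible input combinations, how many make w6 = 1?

2

w6 = w5 ⊽ w2 must be 1, so both w5 = 0 and w2 = 0.
Enumerating the 8 input combinations, 2 give w6 = 1 and 6 give w6 = 0.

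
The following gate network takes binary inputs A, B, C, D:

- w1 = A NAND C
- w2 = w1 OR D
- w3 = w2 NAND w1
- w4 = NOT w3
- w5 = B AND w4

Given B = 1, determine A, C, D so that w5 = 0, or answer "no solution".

w5 = B AND w4 must be 0, so at least one of B, w4 is 0.
Check with B = 1 and A=1, C=1, D=1:
w1 = A NAND C = 1 NAND 1 = 0
w2 = w1 OR D = 0 OR 1 = 1
w3 = w2 NAND w1 = 1 NAND 0 = 1
w4 = NOT w3 = NOT 1 = 0
w5 = B AND w4 = 1 AND 0 = 0
So w5 = 0.

A=1 C=1 D=1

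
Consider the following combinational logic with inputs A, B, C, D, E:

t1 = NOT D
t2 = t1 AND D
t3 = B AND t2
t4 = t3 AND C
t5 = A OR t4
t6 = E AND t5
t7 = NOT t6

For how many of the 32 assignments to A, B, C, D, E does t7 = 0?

8

t7 = NOT t6 must be 0, so t6 = 1.
Enumerating the 32 input combinations, 8 give t7 = 0 and 24 give t7 = 1.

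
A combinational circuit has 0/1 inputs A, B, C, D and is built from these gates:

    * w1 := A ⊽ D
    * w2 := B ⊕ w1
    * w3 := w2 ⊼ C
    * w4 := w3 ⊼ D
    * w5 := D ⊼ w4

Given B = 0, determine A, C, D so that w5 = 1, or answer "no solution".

A=1, C=0, D=1

w5 = D ⊼ w4 must be 1, so at least one of D, w4 is 0.
Check with B = 0 and A=1, C=0, D=1:
w1 = A ⊽ D = 1 ⊽ 1 = 0
w2 = B ⊕ w1 = 0 ⊕ 0 = 0
w3 = w2 ⊼ C = 0 ⊼ 0 = 1
w4 = w3 ⊼ D = 1 ⊼ 1 = 0
w5 = D ⊼ w4 = 1 ⊼ 0 = 1
So w5 = 1.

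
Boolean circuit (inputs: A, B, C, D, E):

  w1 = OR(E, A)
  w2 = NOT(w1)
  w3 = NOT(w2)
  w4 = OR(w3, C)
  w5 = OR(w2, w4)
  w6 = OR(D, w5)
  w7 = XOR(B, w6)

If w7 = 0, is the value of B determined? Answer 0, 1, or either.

w7 = XOR(B, w6) must be 0, so B and w6 are equal.
Every assignment with w7 = 0 has B = 1; there are 16 such assignment(s).

1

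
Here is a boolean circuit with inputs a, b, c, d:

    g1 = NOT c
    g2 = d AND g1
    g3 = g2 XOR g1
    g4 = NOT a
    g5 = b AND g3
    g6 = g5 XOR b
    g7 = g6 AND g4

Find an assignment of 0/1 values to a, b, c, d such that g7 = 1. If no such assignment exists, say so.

a=0, b=1, c=0, d=1

Check with a=0, b=1, c=0, d=1:
g1 = NOT c = NOT 0 = 1
g2 = d AND g1 = 1 AND 1 = 1
g3 = g2 XOR g1 = 1 XOR 1 = 0
g4 = NOT a = NOT 0 = 1
g5 = b AND g3 = 1 AND 0 = 0
g6 = g5 XOR b = 0 XOR 1 = 1
g7 = g6 AND g4 = 1 AND 1 = 1
So g7 = 1 as required.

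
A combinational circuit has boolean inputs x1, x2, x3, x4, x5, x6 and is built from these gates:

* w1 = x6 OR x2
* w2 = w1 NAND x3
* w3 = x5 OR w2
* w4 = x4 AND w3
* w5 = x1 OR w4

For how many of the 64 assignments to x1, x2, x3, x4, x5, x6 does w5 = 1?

45

w5 = x1 OR w4 must be 1, so at least one of x1, w4 is 1.
Enumerating the 64 input combinations, 45 give w5 = 1 and 19 give w5 = 0.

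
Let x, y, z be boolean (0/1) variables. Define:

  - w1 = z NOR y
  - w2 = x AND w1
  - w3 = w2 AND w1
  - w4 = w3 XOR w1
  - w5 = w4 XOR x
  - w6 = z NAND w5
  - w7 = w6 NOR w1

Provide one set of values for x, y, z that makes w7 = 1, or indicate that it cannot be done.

x=1, y=0, z=1

w7 = w6 NOR w1 must be 1, so both w6 = 0 and w1 = 0.
w6 = z NAND w5 must be 0, so both z = 1 and w5 = 1.
Check with x=1, y=0, z=1:
w1 = z NOR y = 1 NOR 0 = 0
w2 = x AND w1 = 1 AND 0 = 0
w3 = w2 AND w1 = 0 AND 0 = 0
w4 = w3 XOR w1 = 0 XOR 0 = 0
w5 = w4 XOR x = 0 XOR 1 = 1
w6 = z NAND w5 = 1 NAND 1 = 0
w7 = w6 NOR w1 = 0 NOR 0 = 1
So w7 = 1 as required.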